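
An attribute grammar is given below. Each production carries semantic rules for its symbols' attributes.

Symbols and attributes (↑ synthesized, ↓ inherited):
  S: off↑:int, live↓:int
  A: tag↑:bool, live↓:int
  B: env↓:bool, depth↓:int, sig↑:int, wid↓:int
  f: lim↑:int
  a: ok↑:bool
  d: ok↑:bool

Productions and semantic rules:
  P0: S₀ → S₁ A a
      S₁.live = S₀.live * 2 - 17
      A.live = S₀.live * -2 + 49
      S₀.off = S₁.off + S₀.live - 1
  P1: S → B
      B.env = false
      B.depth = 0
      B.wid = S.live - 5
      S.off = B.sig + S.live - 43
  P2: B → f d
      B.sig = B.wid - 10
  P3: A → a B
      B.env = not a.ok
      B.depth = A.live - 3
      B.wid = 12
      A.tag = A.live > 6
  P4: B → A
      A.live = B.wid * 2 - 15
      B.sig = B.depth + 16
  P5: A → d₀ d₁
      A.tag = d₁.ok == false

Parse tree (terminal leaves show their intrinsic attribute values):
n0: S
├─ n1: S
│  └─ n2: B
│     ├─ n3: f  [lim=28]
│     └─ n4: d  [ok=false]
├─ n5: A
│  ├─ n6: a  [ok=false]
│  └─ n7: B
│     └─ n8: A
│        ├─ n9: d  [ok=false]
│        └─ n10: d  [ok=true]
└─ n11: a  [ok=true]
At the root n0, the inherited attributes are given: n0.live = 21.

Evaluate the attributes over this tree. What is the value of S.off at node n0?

1. n0.live = 21  [given at root]
2. n1.live = 25  [S₀.live * 2 - 17]
3. n2.env = false  [false]
4. n2.depth = 0  [0]
5. n2.wid = 20  [S.live - 5]
6. n3.lim = 28  [terminal]
7. n4.ok = false  [terminal]
8. n2.sig = 10  [B.wid - 10]
9. n1.off = -8  [B.sig + S.live - 43]
10. n5.live = 7  [S₀.live * -2 + 49]
11. n6.ok = false  [terminal]
12. n7.env = true  [not a.ok]
13. n7.depth = 4  [A.live - 3]
14. n7.wid = 12  [12]
15. n8.live = 9  [B.wid * 2 - 15]
16. n9.ok = false  [terminal]
17. n10.ok = true  [terminal]
18. n8.tag = false  [d₁.ok == false]
19. n7.sig = 20  [B.depth + 16]
20. n5.tag = true  [A.live > 6]
21. n11.ok = true  [terminal]
22. n0.off = 12  [S₁.off + S₀.live - 1]

12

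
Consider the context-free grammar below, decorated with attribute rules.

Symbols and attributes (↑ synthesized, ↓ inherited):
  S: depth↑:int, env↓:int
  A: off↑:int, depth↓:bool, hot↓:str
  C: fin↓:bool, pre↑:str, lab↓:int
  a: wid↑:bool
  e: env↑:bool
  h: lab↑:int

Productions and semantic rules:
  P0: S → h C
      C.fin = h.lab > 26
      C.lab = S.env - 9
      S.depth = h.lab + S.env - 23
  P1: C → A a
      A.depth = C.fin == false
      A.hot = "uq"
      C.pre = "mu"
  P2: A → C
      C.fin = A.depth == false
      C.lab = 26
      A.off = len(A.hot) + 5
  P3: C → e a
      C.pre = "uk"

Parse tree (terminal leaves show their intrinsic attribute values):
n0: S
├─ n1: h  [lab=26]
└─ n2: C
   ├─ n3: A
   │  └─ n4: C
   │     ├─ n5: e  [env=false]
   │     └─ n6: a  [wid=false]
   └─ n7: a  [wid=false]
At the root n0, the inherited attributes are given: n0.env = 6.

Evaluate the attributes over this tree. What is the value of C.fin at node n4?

false

1. n0.env = 6  [given at root]
2. n1.lab = 26  [terminal]
3. n2.fin = false  [h.lab > 26]
4. n2.lab = -3  [S.env - 9]
5. n3.depth = true  [C.fin == false]
6. n3.hot = "uq"  ["uq"]
7. n4.fin = false  [A.depth == false]
8. n4.lab = 26  [26]
9. n5.env = false  [terminal]
10. n6.wid = false  [terminal]
11. n4.pre = "uk"  ["uk"]
12. n3.off = 7  [len(A.hot) + 5]
13. n7.wid = false  [terminal]
14. n2.pre = "mu"  ["mu"]
15. n0.depth = 9  [h.lab + S.env - 23]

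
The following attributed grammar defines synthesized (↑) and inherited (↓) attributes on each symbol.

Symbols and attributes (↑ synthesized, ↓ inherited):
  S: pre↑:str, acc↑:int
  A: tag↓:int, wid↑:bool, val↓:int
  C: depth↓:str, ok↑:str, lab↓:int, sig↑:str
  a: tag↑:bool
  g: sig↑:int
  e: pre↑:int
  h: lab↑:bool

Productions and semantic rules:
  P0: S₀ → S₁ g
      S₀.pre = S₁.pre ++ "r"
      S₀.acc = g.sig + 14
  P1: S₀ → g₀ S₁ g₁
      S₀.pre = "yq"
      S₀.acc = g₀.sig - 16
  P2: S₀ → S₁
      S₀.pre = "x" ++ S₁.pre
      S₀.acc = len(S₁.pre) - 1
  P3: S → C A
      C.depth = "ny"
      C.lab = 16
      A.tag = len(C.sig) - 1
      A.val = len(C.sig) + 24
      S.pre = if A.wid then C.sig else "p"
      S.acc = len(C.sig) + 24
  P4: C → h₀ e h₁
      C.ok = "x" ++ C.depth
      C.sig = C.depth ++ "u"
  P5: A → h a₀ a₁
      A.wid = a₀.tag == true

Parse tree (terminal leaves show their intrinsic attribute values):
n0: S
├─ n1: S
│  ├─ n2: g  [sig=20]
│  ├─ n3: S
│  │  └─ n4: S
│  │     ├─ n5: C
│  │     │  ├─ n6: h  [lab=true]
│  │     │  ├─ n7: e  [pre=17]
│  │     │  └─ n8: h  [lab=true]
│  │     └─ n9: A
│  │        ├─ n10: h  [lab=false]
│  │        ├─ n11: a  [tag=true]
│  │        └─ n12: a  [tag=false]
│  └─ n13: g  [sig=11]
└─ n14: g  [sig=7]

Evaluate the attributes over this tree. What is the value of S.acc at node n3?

2

1. n2.sig = 20  [terminal]
2. n5.depth = "ny"  ["ny"]
3. n5.lab = 16  [16]
4. n6.lab = true  [terminal]
5. n7.pre = 17  [terminal]
6. n8.lab = true  [terminal]
7. n5.ok = "xny"  ["x" ++ C.depth]
8. n5.sig = "nyu"  [C.depth ++ "u"]
9. n9.tag = 2  [len(C.sig) - 1]
10. n9.val = 27  [len(C.sig) + 24]
11. n10.lab = false  [terminal]
12. n11.tag = true  [terminal]
13. n12.tag = false  [terminal]
14. n9.wid = true  [a₀.tag == true]
15. n4.pre = "nyu"  [if A.wid then C.sig else "p"]
16. n4.acc = 27  [len(C.sig) + 24]
17. n3.pre = "xnyu"  ["x" ++ S₁.pre]
18. n3.acc = 2  [len(S₁.pre) - 1]
19. n13.sig = 11  [terminal]
20. n1.pre = "yq"  ["yq"]
21. n1.acc = 4  [g₀.sig - 16]
22. n14.sig = 7  [terminal]
23. n0.pre = "yqr"  [S₁.pre ++ "r"]
24. n0.acc = 21  [g.sig + 14]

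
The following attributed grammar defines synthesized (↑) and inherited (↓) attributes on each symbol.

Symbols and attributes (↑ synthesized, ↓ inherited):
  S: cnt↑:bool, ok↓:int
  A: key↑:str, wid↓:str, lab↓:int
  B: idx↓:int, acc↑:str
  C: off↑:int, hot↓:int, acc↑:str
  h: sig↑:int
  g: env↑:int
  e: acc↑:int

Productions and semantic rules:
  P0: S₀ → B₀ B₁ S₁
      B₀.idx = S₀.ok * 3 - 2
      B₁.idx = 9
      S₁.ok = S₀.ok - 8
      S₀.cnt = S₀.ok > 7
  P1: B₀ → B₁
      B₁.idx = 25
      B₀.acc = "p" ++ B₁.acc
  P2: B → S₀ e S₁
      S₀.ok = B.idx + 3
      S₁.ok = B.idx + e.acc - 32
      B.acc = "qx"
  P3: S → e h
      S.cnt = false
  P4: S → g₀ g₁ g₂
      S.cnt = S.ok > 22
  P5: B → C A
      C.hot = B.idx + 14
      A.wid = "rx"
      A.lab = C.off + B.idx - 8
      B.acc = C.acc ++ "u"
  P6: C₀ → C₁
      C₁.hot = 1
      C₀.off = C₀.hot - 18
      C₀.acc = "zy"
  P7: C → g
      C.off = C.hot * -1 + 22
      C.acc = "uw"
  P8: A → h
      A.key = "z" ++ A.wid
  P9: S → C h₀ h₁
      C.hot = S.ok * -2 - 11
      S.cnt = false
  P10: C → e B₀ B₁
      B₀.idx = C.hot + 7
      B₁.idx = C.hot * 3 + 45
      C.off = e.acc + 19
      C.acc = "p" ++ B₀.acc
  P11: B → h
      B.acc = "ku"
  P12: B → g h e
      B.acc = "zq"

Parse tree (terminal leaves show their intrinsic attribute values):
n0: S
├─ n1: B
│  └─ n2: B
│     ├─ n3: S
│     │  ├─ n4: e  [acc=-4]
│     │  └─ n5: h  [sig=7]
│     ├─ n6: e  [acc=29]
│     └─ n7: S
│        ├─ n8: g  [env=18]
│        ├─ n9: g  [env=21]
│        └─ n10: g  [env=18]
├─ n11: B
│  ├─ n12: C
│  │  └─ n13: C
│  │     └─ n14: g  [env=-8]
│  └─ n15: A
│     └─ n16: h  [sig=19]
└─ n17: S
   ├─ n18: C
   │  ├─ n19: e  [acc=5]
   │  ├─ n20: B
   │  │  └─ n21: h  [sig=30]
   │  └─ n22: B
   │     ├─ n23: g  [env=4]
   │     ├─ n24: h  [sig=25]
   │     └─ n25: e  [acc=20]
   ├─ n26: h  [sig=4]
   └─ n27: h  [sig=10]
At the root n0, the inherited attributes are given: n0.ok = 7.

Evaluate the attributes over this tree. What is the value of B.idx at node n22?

1. n0.ok = 7  [given at root]
2. n1.idx = 19  [S₀.ok * 3 - 2]
3. n2.idx = 25  [25]
4. n3.ok = 28  [B.idx + 3]
5. n4.acc = -4  [terminal]
6. n5.sig = 7  [terminal]
7. n3.cnt = false  [false]
8. n6.acc = 29  [terminal]
9. n7.ok = 22  [B.idx + e.acc - 32]
10. n8.env = 18  [terminal]
11. n9.env = 21  [terminal]
12. n10.env = 18  [terminal]
13. n7.cnt = false  [S.ok > 22]
14. n2.acc = "qx"  ["qx"]
15. n1.acc = "pqx"  ["p" ++ B₁.acc]
16. n11.idx = 9  [9]
17. n12.hot = 23  [B.idx + 14]
18. n13.hot = 1  [1]
19. n14.env = -8  [terminal]
20. n13.off = 21  [C.hot * -1 + 22]
21. n13.acc = "uw"  ["uw"]
22. n12.off = 5  [C₀.hot - 18]
23. n12.acc = "zy"  ["zy"]
24. n15.wid = "rx"  ["rx"]
25. n15.lab = 6  [C.off + B.idx - 8]
26. n16.sig = 19  [terminal]
27. n15.key = "zrx"  ["z" ++ A.wid]
28. n11.acc = "zyu"  [C.acc ++ "u"]
29. n17.ok = -1  [S₀.ok - 8]
30. n18.hot = -9  [S.ok * -2 - 11]
31. n19.acc = 5  [terminal]
32. n20.idx = -2  [C.hot + 7]
33. n21.sig = 30  [terminal]
34. n20.acc = "ku"  ["ku"]
35. n22.idx = 18  [C.hot * 3 + 45]
36. n23.env = 4  [terminal]
37. n24.sig = 25  [terminal]
38. n25.acc = 20  [terminal]
39. n22.acc = "zq"  ["zq"]
40. n18.off = 24  [e.acc + 19]
41. n18.acc = "pku"  ["p" ++ B₀.acc]
42. n26.sig = 4  [terminal]
43. n27.sig = 10  [terminal]
44. n17.cnt = false  [false]
45. n0.cnt = false  [S₀.ok > 7]

18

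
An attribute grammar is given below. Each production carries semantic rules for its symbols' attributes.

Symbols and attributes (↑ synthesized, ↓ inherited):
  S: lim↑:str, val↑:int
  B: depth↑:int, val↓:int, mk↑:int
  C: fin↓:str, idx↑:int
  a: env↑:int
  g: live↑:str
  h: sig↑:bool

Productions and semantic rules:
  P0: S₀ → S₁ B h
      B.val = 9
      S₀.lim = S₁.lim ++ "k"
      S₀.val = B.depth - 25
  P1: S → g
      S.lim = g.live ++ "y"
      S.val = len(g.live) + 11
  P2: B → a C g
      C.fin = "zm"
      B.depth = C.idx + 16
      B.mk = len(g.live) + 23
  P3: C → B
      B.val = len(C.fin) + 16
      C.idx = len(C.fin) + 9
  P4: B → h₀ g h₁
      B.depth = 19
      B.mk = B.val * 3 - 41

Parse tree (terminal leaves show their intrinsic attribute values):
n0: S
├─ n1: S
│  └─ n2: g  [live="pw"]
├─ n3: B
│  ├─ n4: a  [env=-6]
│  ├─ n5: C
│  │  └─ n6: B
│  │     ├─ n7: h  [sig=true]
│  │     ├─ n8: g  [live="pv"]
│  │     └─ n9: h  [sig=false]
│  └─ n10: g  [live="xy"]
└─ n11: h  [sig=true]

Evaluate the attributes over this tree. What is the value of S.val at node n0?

2

1. n2.live = "pw"  [terminal]
2. n1.lim = "pwy"  [g.live ++ "y"]
3. n1.val = 13  [len(g.live) + 11]
4. n3.val = 9  [9]
5. n4.env = -6  [terminal]
6. n5.fin = "zm"  ["zm"]
7. n6.val = 18  [len(C.fin) + 16]
8. n7.sig = true  [terminal]
9. n8.live = "pv"  [terminal]
10. n9.sig = false  [terminal]
11. n6.depth = 19  [19]
12. n6.mk = 13  [B.val * 3 - 41]
13. n5.idx = 11  [len(C.fin) + 9]
14. n10.live = "xy"  [terminal]
15. n3.depth = 27  [C.idx + 16]
16. n3.mk = 25  [len(g.live) + 23]
17. n11.sig = true  [terminal]
18. n0.lim = "pwyk"  [S₁.lim ++ "k"]
19. n0.val = 2  [B.depth - 25]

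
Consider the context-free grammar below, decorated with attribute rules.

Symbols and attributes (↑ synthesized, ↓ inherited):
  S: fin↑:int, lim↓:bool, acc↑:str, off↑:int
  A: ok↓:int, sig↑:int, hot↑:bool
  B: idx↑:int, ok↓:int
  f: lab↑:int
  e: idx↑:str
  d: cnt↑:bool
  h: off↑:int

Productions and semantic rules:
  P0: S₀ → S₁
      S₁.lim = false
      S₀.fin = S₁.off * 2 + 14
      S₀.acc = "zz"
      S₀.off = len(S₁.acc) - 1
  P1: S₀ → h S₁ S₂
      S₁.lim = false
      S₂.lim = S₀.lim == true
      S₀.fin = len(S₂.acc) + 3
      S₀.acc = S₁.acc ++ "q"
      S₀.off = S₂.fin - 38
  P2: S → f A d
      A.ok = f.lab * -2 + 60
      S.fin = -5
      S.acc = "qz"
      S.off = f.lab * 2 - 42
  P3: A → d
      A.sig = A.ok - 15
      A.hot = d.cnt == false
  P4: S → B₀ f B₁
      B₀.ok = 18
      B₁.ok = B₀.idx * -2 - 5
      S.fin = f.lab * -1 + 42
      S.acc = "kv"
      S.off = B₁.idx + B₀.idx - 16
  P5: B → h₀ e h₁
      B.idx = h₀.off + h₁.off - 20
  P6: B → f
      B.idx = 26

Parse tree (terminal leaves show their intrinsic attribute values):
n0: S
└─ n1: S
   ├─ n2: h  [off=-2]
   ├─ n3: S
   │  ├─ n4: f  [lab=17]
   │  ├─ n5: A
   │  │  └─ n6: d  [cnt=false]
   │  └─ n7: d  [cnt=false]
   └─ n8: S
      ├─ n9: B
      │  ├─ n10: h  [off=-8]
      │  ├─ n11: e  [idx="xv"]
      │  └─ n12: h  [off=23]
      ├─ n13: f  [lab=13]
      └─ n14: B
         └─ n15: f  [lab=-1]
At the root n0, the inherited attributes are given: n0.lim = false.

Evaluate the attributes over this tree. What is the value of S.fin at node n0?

-4

1. n0.lim = false  [given at root]
2. n1.lim = false  [false]
3. n2.off = -2  [terminal]
4. n3.lim = false  [false]
5. n4.lab = 17  [terminal]
6. n5.ok = 26  [f.lab * -2 + 60]
7. n6.cnt = false  [terminal]
8. n5.sig = 11  [A.ok - 15]
9. n5.hot = true  [d.cnt == false]
10. n7.cnt = false  [terminal]
11. n3.fin = -5  [-5]
12. n3.acc = "qz"  ["qz"]
13. n3.off = -8  [f.lab * 2 - 42]
14. n8.lim = false  [S₀.lim == true]
15. n9.ok = 18  [18]
16. n10.off = -8  [terminal]
17. n11.idx = "xv"  [terminal]
18. n12.off = 23  [terminal]
19. n9.idx = -5  [h₀.off + h₁.off - 20]
20. n13.lab = 13  [terminal]
21. n14.ok = 5  [B₀.idx * -2 - 5]
22. n15.lab = -1  [terminal]
23. n14.idx = 26  [26]
24. n8.fin = 29  [f.lab * -1 + 42]
25. n8.acc = "kv"  ["kv"]
26. n8.off = 5  [B₁.idx + B₀.idx - 16]
27. n1.fin = 5  [len(S₂.acc) + 3]
28. n1.acc = "qzq"  [S₁.acc ++ "q"]
29. n1.off = -9  [S₂.fin - 38]
30. n0.fin = -4  [S₁.off * 2 + 14]
31. n0.acc = "zz"  ["zz"]
32. n0.off = 2  [len(S₁.acc) - 1]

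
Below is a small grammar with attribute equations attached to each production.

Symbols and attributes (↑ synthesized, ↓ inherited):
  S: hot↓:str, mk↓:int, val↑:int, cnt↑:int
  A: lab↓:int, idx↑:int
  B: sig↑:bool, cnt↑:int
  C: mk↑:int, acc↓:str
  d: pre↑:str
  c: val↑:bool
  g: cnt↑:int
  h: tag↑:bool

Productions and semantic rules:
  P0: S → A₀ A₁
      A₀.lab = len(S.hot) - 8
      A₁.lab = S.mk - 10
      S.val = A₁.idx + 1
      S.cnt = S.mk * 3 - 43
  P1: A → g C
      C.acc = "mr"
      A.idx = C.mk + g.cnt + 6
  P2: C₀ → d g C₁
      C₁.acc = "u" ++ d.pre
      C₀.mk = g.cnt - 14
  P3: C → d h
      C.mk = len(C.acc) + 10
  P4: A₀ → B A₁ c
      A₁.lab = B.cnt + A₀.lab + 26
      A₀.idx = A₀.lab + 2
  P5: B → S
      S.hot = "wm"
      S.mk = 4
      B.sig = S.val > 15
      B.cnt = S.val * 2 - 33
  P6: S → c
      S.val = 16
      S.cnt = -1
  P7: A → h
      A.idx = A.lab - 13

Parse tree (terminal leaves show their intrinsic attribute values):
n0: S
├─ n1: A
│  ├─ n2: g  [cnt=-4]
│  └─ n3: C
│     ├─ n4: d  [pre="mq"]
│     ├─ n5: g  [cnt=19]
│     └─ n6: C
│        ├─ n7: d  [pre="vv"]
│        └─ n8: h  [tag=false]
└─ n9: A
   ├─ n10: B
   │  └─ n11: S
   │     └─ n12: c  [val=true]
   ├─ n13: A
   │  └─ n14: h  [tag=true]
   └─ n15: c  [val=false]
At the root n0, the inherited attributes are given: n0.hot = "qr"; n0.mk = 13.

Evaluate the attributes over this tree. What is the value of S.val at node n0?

6

1. n0.hot = "qr"  [given at root]
2. n0.mk = 13  [given at root]
3. n1.lab = -6  [len(S.hot) - 8]
4. n2.cnt = -4  [terminal]
5. n3.acc = "mr"  ["mr"]
6. n4.pre = "mq"  [terminal]
7. n5.cnt = 19  [terminal]
8. n6.acc = "umq"  ["u" ++ d.pre]
9. n7.pre = "vv"  [terminal]
10. n8.tag = false  [terminal]
11. n6.mk = 13  [len(C.acc) + 10]
12. n3.mk = 5  [g.cnt - 14]
13. n1.idx = 7  [C.mk + g.cnt + 6]
14. n9.lab = 3  [S.mk - 10]
15. n11.hot = "wm"  ["wm"]
16. n11.mk = 4  [4]
17. n12.val = true  [terminal]
18. n11.val = 16  [16]
19. n11.cnt = -1  [-1]
20. n10.sig = true  [S.val > 15]
21. n10.cnt = -1  [S.val * 2 - 33]
22. n13.lab = 28  [B.cnt + A₀.lab + 26]
23. n14.tag = true  [terminal]
24. n13.idx = 15  [A.lab - 13]
25. n15.val = false  [terminal]
26. n9.idx = 5  [A₀.lab + 2]
27. n0.val = 6  [A₁.idx + 1]
28. n0.cnt = -4  [S.mk * 3 - 43]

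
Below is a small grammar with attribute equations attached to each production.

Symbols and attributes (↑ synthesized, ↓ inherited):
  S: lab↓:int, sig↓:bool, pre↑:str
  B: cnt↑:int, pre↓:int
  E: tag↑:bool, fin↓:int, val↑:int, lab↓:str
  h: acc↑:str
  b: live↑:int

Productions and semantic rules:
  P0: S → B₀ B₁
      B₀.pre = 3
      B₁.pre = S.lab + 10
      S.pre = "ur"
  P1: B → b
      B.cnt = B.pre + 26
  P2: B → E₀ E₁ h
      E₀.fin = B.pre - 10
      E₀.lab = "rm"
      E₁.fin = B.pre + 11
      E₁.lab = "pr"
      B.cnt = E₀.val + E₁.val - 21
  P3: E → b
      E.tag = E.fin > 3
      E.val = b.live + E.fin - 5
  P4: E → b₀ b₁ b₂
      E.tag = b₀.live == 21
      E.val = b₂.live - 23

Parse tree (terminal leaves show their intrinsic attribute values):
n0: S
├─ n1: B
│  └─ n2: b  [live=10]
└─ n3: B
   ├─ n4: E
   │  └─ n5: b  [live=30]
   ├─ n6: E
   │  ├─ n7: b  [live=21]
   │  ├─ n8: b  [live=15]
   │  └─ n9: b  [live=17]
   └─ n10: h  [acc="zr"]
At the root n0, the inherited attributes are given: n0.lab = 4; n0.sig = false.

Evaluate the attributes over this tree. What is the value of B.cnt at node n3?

2

1. n0.lab = 4  [given at root]
2. n0.sig = false  [given at root]
3. n1.pre = 3  [3]
4. n2.live = 10  [terminal]
5. n1.cnt = 29  [B.pre + 26]
6. n3.pre = 14  [S.lab + 10]
7. n4.fin = 4  [B.pre - 10]
8. n4.lab = "rm"  ["rm"]
9. n5.live = 30  [terminal]
10. n4.tag = true  [E.fin > 3]
11. n4.val = 29  [b.live + E.fin - 5]
12. n6.fin = 25  [B.pre + 11]
13. n6.lab = "pr"  ["pr"]
14. n7.live = 21  [terminal]
15. n8.live = 15  [terminal]
16. n9.live = 17  [terminal]
17. n6.tag = true  [b₀.live == 21]
18. n6.val = -6  [b₂.live - 23]
19. n10.acc = "zr"  [terminal]
20. n3.cnt = 2  [E₀.val + E₁.val - 21]
21. n0.pre = "ur"  ["ur"]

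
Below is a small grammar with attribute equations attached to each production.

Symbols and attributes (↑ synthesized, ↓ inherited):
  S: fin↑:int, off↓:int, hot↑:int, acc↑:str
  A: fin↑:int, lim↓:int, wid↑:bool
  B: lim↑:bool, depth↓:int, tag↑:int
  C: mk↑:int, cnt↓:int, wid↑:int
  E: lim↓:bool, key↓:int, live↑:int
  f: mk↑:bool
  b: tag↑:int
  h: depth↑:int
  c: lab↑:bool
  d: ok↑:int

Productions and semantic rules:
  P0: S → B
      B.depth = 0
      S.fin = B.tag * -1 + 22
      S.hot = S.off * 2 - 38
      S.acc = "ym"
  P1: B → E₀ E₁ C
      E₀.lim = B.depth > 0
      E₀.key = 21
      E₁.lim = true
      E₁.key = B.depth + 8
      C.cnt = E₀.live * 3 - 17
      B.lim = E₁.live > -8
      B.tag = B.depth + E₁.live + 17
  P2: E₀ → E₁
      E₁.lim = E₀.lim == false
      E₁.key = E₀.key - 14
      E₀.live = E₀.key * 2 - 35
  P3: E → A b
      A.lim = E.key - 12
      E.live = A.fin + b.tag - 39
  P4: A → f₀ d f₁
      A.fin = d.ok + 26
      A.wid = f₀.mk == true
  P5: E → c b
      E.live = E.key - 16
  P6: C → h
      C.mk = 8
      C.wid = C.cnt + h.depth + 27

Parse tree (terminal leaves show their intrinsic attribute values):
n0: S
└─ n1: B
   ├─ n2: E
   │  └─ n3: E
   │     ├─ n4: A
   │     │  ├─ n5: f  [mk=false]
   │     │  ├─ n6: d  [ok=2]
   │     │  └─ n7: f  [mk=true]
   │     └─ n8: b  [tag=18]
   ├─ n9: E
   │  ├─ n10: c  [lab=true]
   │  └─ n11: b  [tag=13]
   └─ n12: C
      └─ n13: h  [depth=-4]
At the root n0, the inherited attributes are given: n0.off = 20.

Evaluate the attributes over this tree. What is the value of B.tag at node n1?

1. n0.off = 20  [given at root]
2. n1.depth = 0  [0]
3. n2.lim = false  [B.depth > 0]
4. n2.key = 21  [21]
5. n3.lim = true  [E₀.lim == false]
6. n3.key = 7  [E₀.key - 14]
7. n4.lim = -5  [E.key - 12]
8. n5.mk = false  [terminal]
9. n6.ok = 2  [terminal]
10. n7.mk = true  [terminal]
11. n4.fin = 28  [d.ok + 26]
12. n4.wid = false  [f₀.mk == true]
13. n8.tag = 18  [terminal]
14. n3.live = 7  [A.fin + b.tag - 39]
15. n2.live = 7  [E₀.key * 2 - 35]
16. n9.lim = true  [true]
17. n9.key = 8  [B.depth + 8]
18. n10.lab = true  [terminal]
19. n11.tag = 13  [terminal]
20. n9.live = -8  [E.key - 16]
21. n12.cnt = 4  [E₀.live * 3 - 17]
22. n13.depth = -4  [terminal]
23. n12.mk = 8  [8]
24. n12.wid = 27  [C.cnt + h.depth + 27]
25. n1.lim = false  [E₁.live > -8]
26. n1.tag = 9  [B.depth + E₁.live + 17]
27. n0.fin = 13  [B.tag * -1 + 22]
28. n0.hot = 2  [S.off * 2 - 38]
29. n0.acc = "ym"  ["ym"]

9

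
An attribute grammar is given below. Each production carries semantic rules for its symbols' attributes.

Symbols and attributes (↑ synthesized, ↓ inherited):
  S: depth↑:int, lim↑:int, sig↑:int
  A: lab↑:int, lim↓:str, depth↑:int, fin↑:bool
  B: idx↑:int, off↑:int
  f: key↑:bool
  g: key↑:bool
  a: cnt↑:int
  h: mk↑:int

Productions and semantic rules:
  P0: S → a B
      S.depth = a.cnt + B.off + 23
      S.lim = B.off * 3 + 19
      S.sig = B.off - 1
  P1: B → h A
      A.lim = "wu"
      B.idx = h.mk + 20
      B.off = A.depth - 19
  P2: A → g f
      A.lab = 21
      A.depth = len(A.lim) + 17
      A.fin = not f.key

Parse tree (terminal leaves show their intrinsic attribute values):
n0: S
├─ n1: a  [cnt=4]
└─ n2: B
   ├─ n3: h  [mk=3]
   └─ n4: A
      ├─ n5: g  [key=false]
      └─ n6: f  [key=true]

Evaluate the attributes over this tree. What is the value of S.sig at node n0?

-1

1. n1.cnt = 4  [terminal]
2. n3.mk = 3  [terminal]
3. n4.lim = "wu"  ["wu"]
4. n5.key = false  [terminal]
5. n6.key = true  [terminal]
6. n4.lab = 21  [21]
7. n4.depth = 19  [len(A.lim) + 17]
8. n4.fin = false  [not f.key]
9. n2.idx = 23  [h.mk + 20]
10. n2.off = 0  [A.depth - 19]
11. n0.depth = 27  [a.cnt + B.off + 23]
12. n0.lim = 19  [B.off * 3 + 19]
13. n0.sig = -1  [B.off - 1]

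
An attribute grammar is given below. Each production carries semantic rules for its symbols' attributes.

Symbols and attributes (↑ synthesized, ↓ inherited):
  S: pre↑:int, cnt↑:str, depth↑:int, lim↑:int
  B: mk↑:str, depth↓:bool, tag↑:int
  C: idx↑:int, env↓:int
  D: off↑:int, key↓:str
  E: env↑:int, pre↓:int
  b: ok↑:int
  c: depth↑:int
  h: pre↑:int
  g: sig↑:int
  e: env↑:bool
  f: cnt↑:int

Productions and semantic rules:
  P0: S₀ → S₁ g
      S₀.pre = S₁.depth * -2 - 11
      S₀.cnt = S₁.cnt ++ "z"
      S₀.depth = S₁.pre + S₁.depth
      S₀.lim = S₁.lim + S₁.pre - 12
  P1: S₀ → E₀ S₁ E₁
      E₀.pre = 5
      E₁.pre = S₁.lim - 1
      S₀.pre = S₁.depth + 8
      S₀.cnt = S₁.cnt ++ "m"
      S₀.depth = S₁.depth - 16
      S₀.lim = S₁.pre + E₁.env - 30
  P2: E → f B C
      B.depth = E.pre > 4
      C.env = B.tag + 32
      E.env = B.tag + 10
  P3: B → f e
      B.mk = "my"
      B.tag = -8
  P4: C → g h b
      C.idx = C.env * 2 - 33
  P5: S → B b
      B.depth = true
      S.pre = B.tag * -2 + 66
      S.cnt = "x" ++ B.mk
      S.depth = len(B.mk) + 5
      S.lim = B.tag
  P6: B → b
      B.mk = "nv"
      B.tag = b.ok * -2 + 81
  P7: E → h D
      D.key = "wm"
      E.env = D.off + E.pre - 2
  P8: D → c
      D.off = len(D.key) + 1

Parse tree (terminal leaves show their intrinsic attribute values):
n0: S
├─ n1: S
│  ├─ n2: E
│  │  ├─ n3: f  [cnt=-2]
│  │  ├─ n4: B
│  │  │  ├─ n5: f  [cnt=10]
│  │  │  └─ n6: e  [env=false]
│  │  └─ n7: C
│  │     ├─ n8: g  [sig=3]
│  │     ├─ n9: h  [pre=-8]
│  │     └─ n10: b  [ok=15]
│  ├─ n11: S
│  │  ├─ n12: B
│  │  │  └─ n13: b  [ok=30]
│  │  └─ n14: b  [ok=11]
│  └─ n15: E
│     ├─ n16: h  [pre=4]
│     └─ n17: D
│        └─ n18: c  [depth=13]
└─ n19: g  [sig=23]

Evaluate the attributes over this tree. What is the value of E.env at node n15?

21

1. n2.pre = 5  [5]
2. n3.cnt = -2  [terminal]
3. n4.depth = true  [E.pre > 4]
4. n5.cnt = 10  [terminal]
5. n6.env = false  [terminal]
6. n4.mk = "my"  ["my"]
7. n4.tag = -8  [-8]
8. n7.env = 24  [B.tag + 32]
9. n8.sig = 3  [terminal]
10. n9.pre = -8  [terminal]
11. n10.ok = 15  [terminal]
12. n7.idx = 15  [C.env * 2 - 33]
13. n2.env = 2  [B.tag + 10]
14. n12.depth = true  [true]
15. n13.ok = 30  [terminal]
16. n12.mk = "nv"  ["nv"]
17. n12.tag = 21  [b.ok * -2 + 81]
18. n14.ok = 11  [terminal]
19. n11.pre = 24  [B.tag * -2 + 66]
20. n11.cnt = "xnv"  ["x" ++ B.mk]
21. n11.depth = 7  [len(B.mk) + 5]
22. n11.lim = 21  [B.tag]
23. n15.pre = 20  [S₁.lim - 1]
24. n16.pre = 4  [terminal]
25. n17.key = "wm"  ["wm"]
26. n18.depth = 13  [terminal]
27. n17.off = 3  [len(D.key) + 1]
28. n15.env = 21  [D.off + E.pre - 2]
29. n1.pre = 15  [S₁.depth + 8]
30. n1.cnt = "xnvm"  [S₁.cnt ++ "m"]
31. n1.depth = -9  [S₁.depth - 16]
32. n1.lim = 15  [S₁.pre + E₁.env - 30]
33. n19.sig = 23  [terminal]
34. n0.pre = 7  [S₁.depth * -2 - 11]
35. n0.cnt = "xnvmz"  [S₁.cnt ++ "z"]
36. n0.depth = 6  [S₁.pre + S₁.depth]
37. n0.lim = 18  [S₁.lim + S₁.pre - 12]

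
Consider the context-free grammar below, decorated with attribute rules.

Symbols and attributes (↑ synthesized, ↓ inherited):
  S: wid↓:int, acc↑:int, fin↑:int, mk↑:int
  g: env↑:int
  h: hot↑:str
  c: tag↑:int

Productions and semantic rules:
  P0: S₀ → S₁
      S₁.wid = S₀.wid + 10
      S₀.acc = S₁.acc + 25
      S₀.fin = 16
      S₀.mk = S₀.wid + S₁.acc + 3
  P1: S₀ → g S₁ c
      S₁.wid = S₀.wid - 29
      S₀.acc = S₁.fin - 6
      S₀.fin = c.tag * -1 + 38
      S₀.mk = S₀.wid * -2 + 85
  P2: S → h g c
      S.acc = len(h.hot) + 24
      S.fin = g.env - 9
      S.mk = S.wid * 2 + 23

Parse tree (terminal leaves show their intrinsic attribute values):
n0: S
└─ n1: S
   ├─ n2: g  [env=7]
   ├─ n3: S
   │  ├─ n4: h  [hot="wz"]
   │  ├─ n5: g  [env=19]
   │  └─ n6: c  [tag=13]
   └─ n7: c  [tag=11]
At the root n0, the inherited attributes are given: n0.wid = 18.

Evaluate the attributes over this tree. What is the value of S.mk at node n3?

1. n0.wid = 18  [given at root]
2. n1.wid = 28  [S₀.wid + 10]
3. n2.env = 7  [terminal]
4. n3.wid = -1  [S₀.wid - 29]
5. n4.hot = "wz"  [terminal]
6. n5.env = 19  [terminal]
7. n6.tag = 13  [terminal]
8. n3.acc = 26  [len(h.hot) + 24]
9. n3.fin = 10  [g.env - 9]
10. n3.mk = 21  [S.wid * 2 + 23]
11. n7.tag = 11  [terminal]
12. n1.acc = 4  [S₁.fin - 6]
13. n1.fin = 27  [c.tag * -1 + 38]
14. n1.mk = 29  [S₀.wid * -2 + 85]
15. n0.acc = 29  [S₁.acc + 25]
16. n0.fin = 16  [16]
17. n0.mk = 25  [S₀.wid + S₁.acc + 3]

21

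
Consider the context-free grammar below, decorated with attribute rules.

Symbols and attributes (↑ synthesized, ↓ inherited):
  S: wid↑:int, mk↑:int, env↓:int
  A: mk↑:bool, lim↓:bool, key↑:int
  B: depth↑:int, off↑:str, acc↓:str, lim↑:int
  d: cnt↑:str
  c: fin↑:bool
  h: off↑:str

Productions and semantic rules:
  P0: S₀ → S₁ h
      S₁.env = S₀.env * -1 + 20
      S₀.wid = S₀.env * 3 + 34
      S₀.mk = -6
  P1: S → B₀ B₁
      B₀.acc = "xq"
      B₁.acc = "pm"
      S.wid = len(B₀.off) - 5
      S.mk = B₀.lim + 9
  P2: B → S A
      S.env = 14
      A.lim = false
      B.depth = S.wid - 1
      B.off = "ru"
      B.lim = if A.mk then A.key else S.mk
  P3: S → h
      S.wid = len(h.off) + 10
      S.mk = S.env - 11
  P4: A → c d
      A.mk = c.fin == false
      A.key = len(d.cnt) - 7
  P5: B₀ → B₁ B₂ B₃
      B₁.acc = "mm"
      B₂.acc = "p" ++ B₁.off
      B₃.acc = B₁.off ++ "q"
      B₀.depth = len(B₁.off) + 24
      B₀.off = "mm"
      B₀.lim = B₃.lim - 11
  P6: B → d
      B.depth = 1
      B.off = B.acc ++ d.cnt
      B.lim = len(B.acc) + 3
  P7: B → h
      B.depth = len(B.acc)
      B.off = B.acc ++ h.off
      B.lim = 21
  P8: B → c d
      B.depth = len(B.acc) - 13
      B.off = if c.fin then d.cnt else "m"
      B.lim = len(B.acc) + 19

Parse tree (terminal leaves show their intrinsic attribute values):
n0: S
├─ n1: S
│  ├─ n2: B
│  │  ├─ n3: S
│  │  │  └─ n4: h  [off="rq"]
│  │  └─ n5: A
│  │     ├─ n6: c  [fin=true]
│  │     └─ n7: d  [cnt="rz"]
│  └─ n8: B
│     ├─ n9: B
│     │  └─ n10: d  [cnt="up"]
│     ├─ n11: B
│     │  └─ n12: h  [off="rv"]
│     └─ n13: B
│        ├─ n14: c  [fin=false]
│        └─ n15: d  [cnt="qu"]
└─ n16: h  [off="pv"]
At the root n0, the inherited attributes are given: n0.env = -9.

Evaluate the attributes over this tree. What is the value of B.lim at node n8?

13

1. n0.env = -9  [given at root]
2. n1.env = 29  [S₀.env * -1 + 20]
3. n2.acc = "xq"  ["xq"]
4. n3.env = 14  [14]
5. n4.off = "rq"  [terminal]
6. n3.wid = 12  [len(h.off) + 10]
7. n3.mk = 3  [S.env - 11]
8. n5.lim = false  [false]
9. n6.fin = true  [terminal]
10. n7.cnt = "rz"  [terminal]
11. n5.mk = false  [c.fin == false]
12. n5.key = -5  [len(d.cnt) - 7]
13. n2.depth = 11  [S.wid - 1]
14. n2.off = "ru"  ["ru"]
15. n2.lim = 3  [if A.mk then A.key else S.mk]
16. n8.acc = "pm"  ["pm"]
17. n9.acc = "mm"  ["mm"]
18. n10.cnt = "up"  [terminal]
19. n9.depth = 1  [1]
20. n9.off = "mmup"  [B.acc ++ d.cnt]
21. n9.lim = 5  [len(B.acc) + 3]
22. n11.acc = "pmmup"  ["p" ++ B₁.off]
23. n12.off = "rv"  [terminal]
24. n11.depth = 5  [len(B.acc)]
25. n11.off = "pmmuprv"  [B.acc ++ h.off]
26. n11.lim = 21  [21]
27. n13.acc = "mmupq"  [B₁.off ++ "q"]
28. n14.fin = false  [terminal]
29. n15.cnt = "qu"  [terminal]
30. n13.depth = -8  [len(B.acc) - 13]
31. n13.off = "m"  [if c.fin then d.cnt else "m"]
32. n13.lim = 24  [len(B.acc) + 19]
33. n8.depth = 28  [len(B₁.off) + 24]
34. n8.off = "mm"  ["mm"]
35. n8.lim = 13  [B₃.lim - 11]
36. n1.wid = -3  [len(B₀.off) - 5]
37. n1.mk = 12  [B₀.lim + 9]
38. n16.off = "pv"  [terminal]
39. n0.wid = 7  [S₀.env * 3 + 34]
40. n0.mk = -6  [-6]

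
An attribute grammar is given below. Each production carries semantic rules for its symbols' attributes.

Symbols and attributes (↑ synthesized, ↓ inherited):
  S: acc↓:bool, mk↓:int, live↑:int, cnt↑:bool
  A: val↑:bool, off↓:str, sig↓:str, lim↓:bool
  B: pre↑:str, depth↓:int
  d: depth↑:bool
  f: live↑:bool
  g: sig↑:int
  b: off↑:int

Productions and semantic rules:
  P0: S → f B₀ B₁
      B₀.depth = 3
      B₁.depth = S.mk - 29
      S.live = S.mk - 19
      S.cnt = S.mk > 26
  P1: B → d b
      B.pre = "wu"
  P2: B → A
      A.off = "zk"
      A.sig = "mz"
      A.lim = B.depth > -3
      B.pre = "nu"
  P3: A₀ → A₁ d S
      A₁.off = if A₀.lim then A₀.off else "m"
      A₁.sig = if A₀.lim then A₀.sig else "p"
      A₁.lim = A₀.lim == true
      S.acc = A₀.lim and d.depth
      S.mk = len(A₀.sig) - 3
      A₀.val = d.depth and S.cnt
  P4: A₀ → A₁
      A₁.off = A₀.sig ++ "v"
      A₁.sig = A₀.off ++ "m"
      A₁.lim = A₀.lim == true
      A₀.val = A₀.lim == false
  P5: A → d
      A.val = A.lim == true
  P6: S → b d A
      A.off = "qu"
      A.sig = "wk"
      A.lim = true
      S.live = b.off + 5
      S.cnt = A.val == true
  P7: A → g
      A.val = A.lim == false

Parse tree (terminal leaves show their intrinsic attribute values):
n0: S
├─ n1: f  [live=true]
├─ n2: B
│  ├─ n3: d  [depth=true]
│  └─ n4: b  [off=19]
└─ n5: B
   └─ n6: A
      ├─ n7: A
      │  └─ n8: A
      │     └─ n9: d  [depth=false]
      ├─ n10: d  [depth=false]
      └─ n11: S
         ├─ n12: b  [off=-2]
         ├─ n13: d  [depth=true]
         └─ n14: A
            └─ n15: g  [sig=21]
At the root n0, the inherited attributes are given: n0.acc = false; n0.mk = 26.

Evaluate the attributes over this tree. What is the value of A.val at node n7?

true

1. n0.acc = false  [given at root]
2. n0.mk = 26  [given at root]
3. n1.live = true  [terminal]
4. n2.depth = 3  [3]
5. n3.depth = true  [terminal]
6. n4.off = 19  [terminal]
7. n2.pre = "wu"  ["wu"]
8. n5.depth = -3  [S.mk - 29]
9. n6.off = "zk"  ["zk"]
10. n6.sig = "mz"  ["mz"]
11. n6.lim = false  [B.depth > -3]
12. n7.off = "m"  [if A₀.lim then A₀.off else "m"]
13. n7.sig = "p"  [if A₀.lim then A₀.sig else "p"]
14. n7.lim = false  [A₀.lim == true]
15. n8.off = "pv"  [A₀.sig ++ "v"]
16. n8.sig = "mm"  [A₀.off ++ "m"]
17. n8.lim = false  [A₀.lim == true]
18. n9.depth = false  [terminal]
19. n8.val = false  [A.lim == true]
20. n7.val = true  [A₀.lim == false]
21. n10.depth = false  [terminal]
22. n11.acc = false  [A₀.lim and d.depth]
23. n11.mk = -1  [len(A₀.sig) - 3]
24. n12.off = -2  [terminal]
25. n13.depth = true  [terminal]
26. n14.off = "qu"  ["qu"]
27. n14.sig = "wk"  ["wk"]
28. n14.lim = true  [true]
29. n15.sig = 21  [terminal]
30. n14.val = false  [A.lim == false]
31. n11.live = 3  [b.off + 5]
32. n11.cnt = false  [A.val == true]
33. n6.val = false  [d.depth and S.cnt]
34. n5.pre = "nu"  ["nu"]
35. n0.live = 7  [S.mk - 19]
36. n0.cnt = false  [S.mk > 26]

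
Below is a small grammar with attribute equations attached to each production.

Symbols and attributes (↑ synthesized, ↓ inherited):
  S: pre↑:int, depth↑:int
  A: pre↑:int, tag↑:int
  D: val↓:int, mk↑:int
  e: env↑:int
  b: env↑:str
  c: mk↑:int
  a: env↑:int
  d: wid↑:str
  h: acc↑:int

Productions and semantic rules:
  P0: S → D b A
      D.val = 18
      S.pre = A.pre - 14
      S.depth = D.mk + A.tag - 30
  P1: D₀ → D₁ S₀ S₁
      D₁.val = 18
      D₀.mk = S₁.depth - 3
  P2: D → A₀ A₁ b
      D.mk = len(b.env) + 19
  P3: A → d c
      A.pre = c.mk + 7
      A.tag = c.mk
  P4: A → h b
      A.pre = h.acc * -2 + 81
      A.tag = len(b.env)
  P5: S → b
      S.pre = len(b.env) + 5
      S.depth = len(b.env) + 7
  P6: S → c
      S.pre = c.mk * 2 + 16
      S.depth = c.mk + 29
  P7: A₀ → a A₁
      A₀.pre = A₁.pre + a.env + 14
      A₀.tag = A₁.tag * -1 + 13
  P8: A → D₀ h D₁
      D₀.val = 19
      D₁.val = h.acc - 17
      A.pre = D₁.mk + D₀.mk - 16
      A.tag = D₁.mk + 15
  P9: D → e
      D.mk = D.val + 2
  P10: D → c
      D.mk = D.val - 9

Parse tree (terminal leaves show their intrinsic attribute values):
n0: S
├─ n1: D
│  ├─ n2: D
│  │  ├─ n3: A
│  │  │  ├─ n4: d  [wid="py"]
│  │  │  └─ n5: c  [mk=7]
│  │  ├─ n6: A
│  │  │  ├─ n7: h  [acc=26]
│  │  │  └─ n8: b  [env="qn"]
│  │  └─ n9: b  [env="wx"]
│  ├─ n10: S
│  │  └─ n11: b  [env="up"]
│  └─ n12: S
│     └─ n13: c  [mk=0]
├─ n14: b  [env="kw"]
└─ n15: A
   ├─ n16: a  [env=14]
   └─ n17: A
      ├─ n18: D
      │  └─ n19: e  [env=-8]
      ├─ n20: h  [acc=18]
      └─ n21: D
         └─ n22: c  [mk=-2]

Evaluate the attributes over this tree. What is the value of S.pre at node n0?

1. n1.val = 18  [18]
2. n2.val = 18  [18]
3. n4.wid = "py"  [terminal]
4. n5.mk = 7  [terminal]
5. n3.pre = 14  [c.mk + 7]
6. n3.tag = 7  [c.mk]
7. n7.acc = 26  [terminal]
8. n8.env = "qn"  [terminal]
9. n6.pre = 29  [h.acc * -2 + 81]
10. n6.tag = 2  [len(b.env)]
11. n9.env = "wx"  [terminal]
12. n2.mk = 21  [len(b.env) + 19]
13. n11.env = "up"  [terminal]
14. n10.pre = 7  [len(b.env) + 5]
15. n10.depth = 9  [len(b.env) + 7]
16. n13.mk = 0  [terminal]
17. n12.pre = 16  [c.mk * 2 + 16]
18. n12.depth = 29  [c.mk + 29]
19. n1.mk = 26  [S₁.depth - 3]
20. n14.env = "kw"  [terminal]
21. n16.env = 14  [terminal]
22. n18.val = 19  [19]
23. n19.env = -8  [terminal]
24. n18.mk = 21  [D.val + 2]
25. n20.acc = 18  [terminal]
26. n21.val = 1  [h.acc - 17]
27. n22.mk = -2  [terminal]
28. n21.mk = -8  [D.val - 9]
29. n17.pre = -3  [D₁.mk + D₀.mk - 16]
30. n17.tag = 7  [D₁.mk + 15]
31. n15.pre = 25  [A₁.pre + a.env + 14]
32. n15.tag = 6  [A₁.tag * -1 + 13]
33. n0.pre = 11  [A.pre - 14]
34. n0.depth = 2  [D.mk + A.tag - 30]

11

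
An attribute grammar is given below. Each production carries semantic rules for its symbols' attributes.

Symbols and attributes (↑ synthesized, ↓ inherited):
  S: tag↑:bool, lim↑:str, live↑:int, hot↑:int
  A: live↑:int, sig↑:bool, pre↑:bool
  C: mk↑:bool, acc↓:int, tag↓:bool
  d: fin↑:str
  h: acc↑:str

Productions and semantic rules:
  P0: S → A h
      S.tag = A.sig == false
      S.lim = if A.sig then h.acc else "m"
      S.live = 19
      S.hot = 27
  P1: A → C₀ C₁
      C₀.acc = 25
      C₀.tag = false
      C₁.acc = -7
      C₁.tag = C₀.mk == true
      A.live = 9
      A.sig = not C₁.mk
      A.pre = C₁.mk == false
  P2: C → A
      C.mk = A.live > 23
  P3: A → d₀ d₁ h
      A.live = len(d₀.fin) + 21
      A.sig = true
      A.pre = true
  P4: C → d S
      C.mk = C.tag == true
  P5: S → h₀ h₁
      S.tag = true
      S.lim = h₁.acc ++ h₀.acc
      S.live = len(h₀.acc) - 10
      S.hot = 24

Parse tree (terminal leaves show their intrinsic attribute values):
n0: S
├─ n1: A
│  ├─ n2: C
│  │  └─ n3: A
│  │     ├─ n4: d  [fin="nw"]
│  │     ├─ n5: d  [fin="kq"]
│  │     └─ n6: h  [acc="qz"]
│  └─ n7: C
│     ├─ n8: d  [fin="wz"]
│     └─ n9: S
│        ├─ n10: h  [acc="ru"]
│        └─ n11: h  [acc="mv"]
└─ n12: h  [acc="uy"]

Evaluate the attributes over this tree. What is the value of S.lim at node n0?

"uy"

1. n2.acc = 25  [25]
2. n2.tag = false  [false]
3. n4.fin = "nw"  [terminal]
4. n5.fin = "kq"  [terminal]
5. n6.acc = "qz"  [terminal]
6. n3.live = 23  [len(d₀.fin) + 21]
7. n3.sig = true  [true]
8. n3.pre = true  [true]
9. n2.mk = false  [A.live > 23]
10. n7.acc = -7  [-7]
11. n7.tag = false  [C₀.mk == true]
12. n8.fin = "wz"  [terminal]
13. n10.acc = "ru"  [terminal]
14. n11.acc = "mv"  [terminal]
15. n9.tag = true  [true]
16. n9.lim = "mvru"  [h₁.acc ++ h₀.acc]
17. n9.live = -8  [len(h₀.acc) - 10]
18. n9.hot = 24  [24]
19. n7.mk = false  [C.tag == true]
20. n1.live = 9  [9]
21. n1.sig = true  [not C₁.mk]
22. n1.pre = true  [C₁.mk == false]
23. n12.acc = "uy"  [terminal]
24. n0.tag = false  [A.sig == false]
25. n0.lim = "uy"  [if A.sig then h.acc else "m"]
26. n0.live = 19  [19]
27. n0.hot = 27  [27]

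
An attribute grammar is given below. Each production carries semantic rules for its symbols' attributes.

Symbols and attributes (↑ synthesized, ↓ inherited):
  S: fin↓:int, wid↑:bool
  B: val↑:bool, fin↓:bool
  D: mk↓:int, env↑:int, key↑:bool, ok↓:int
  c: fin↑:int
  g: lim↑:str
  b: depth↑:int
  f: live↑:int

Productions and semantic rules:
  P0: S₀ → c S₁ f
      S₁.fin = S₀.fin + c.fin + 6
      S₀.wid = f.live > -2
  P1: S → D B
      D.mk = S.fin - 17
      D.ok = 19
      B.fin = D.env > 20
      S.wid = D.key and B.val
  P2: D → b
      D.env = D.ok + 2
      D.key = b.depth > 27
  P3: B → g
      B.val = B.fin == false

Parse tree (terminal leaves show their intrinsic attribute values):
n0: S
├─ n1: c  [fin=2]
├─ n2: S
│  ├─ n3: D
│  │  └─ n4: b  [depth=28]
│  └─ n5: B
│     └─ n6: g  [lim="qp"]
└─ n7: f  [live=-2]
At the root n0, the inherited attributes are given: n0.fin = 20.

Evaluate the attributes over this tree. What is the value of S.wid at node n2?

false

1. n0.fin = 20  [given at root]
2. n1.fin = 2  [terminal]
3. n2.fin = 28  [S₀.fin + c.fin + 6]
4. n3.mk = 11  [S.fin - 17]
5. n3.ok = 19  [19]
6. n4.depth = 28  [terminal]
7. n3.env = 21  [D.ok + 2]
8. n3.key = true  [b.depth > 27]
9. n5.fin = true  [D.env > 20]
10. n6.lim = "qp"  [terminal]
11. n5.val = false  [B.fin == false]
12. n2.wid = false  [D.key and B.val]
13. n7.live = -2  [terminal]
14. n0.wid = false  [f.live > -2]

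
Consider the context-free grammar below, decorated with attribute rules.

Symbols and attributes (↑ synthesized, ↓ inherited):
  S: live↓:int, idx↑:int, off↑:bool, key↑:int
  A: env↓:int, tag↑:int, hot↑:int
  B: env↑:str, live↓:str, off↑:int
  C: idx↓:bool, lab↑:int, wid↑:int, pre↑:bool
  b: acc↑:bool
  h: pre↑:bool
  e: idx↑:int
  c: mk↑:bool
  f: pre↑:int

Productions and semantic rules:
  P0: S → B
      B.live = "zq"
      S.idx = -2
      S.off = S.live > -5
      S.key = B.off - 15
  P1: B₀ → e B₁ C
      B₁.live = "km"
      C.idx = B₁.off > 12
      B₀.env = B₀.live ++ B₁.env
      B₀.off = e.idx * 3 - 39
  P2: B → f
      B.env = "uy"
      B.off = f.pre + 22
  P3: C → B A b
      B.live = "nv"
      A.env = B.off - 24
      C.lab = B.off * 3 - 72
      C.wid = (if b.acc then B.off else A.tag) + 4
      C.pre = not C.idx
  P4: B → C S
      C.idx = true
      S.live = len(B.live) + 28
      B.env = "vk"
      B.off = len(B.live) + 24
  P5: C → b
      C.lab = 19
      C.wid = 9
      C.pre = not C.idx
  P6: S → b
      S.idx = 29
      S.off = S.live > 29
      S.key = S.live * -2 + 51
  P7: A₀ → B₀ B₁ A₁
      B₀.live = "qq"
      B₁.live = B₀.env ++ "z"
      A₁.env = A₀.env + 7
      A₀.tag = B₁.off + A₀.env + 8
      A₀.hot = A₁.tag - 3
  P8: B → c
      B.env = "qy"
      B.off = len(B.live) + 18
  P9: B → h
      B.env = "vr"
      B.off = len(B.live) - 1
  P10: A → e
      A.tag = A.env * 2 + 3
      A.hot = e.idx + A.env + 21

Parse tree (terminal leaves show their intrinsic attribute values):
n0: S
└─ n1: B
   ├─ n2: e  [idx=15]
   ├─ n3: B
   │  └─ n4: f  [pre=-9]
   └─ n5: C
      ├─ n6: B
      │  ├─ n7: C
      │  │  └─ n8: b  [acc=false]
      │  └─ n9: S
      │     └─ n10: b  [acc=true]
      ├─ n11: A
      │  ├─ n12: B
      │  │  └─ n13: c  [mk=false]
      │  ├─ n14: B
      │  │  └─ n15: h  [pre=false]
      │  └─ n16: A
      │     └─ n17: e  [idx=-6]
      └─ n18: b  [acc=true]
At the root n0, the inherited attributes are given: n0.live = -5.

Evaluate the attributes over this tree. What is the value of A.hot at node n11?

1. n0.live = -5  [given at root]
2. n1.live = "zq"  ["zq"]
3. n2.idx = 15  [terminal]
4. n3.live = "km"  ["km"]
5. n4.pre = -9  [terminal]
6. n3.env = "uy"  ["uy"]
7. n3.off = 13  [f.pre + 22]
8. n5.idx = true  [B₁.off > 12]
9. n6.live = "nv"  ["nv"]
10. n7.idx = true  [true]
11. n8.acc = false  [terminal]
12. n7.lab = 19  [19]
13. n7.wid = 9  [9]
14. n7.pre = false  [not C.idx]
15. n9.live = 30  [len(B.live) + 28]
16. n10.acc = true  [terminal]
17. n9.idx = 29  [29]
18. n9.off = true  [S.live > 29]
19. n9.key = -9  [S.live * -2 + 51]
20. n6.env = "vk"  ["vk"]
21. n6.off = 26  [len(B.live) + 24]
22. n11.env = 2  [B.off - 24]
23. n12.live = "qq"  ["qq"]
24. n13.mk = false  [terminal]
25. n12.env = "qy"  ["qy"]
26. n12.off = 20  [len(B.live) + 18]
27. n14.live = "qyz"  [B₀.env ++ "z"]
28. n15.pre = false  [terminal]
29. n14.env = "vr"  ["vr"]
30. n14.off = 2  [len(B.live) - 1]
31. n16.env = 9  [A₀.env + 7]
32. n17.idx = -6  [terminal]
33. n16.tag = 21  [A.env * 2 + 3]
34. n16.hot = 24  [e.idx + A.env + 21]
35. n11.tag = 12  [B₁.off + A₀.env + 8]
36. n11.hot = 18  [A₁.tag - 3]
37. n18.acc = true  [terminal]
38. n5.lab = 6  [B.off * 3 - 72]
39. n5.wid = 30  [(if b.acc then B.off else A.tag) + 4]
40. n5.pre = false  [not C.idx]
41. n1.env = "zquy"  [B₀.live ++ B₁.env]
42. n1.off = 6  [e.idx * 3 - 39]
43. n0.idx = -2  [-2]
44. n0.off = false  [S.live > -5]
45. n0.key = -9  [B.off - 15]

18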